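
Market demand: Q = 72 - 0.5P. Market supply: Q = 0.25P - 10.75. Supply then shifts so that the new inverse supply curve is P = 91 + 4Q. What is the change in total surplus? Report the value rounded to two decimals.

-616.00

Rewriting demand in inverse form: P = 144 - 2Q.
Rewriting supply in inverse form: P = 43 + 4Q.
Initial equilibrium: Q_0 = 16.8333, P_0 = 110.3333; CS_0 = (1/2)(16.8333)(33.6667) = 283.3611, PS_0 = (1/2)(16.8333)(67.3333) = 566.7222.
New equilibrium: 144 - 2Q = 91 + 4Q gives Q_1 = 8.8333, P_1 = 126.3333; CS_1 = 78.0278, PS_1 = 156.0556.
Change in total surplus = (78.0278 + 156.0556) - (283.3611 + 566.7222) = -616.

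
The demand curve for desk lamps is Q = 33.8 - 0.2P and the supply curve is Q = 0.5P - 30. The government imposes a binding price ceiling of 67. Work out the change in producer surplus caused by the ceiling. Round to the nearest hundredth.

Rewriting demand in inverse form: P = 169 - 5Q.
Rewriting supply in inverse form: P = 60 + 2Q.
Without the control, 169 - 5Q = 60 + 2Q so Q* = 15.5714 and P* = 91.1429.
At P = 67, sellers supply (67 - 60)/2 = 3.5 while buyers want more, so the quantity traded is 3.5 at price 67.
PS goes from (1/2)(15.5714)(31.1429) = 242.4694 to 12.25 (computed as (67 - 60)(3.5) - (1/2)(2)(3.5)^2), a change of -230.2194.

-230.22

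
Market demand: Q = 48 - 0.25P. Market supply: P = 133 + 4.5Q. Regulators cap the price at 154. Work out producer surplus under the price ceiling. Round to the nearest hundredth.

Rewriting demand in inverse form: P = 192 - 4Q.
Without the control, 192 - 4Q = 133 + 4.5Q so Q* = 6.9412 and P* = 164.2353.
At P = 154, sellers supply (154 - 133)/4.5 = 4.6667 while buyers want more, so the quantity traded is 4.6667 at price 154.
PS is the triangle above supply below 154: (1/2)(4.6667)(154 - 133) = 49.

49.00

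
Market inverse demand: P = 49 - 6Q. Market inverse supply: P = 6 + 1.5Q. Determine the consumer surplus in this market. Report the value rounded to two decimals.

Equilibrium: 49 - 6Q = 6 + 1.5Q, so Q* = 5.7333 and P* = 14.6.
The demand choke price is 49, so CS = (1/2)(Q*)(49 - P*) = (1/2)(5.7333)(34.4) = 98.6133.

98.61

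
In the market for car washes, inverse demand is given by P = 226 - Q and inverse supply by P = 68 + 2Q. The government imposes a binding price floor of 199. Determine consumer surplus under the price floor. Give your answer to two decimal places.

Without the control, 226 - Q = 68 + 2Q so Q* = 52.6667 and P* = 173.3333.
At the floor price 199, quantity demanded is (226 - 199)/1 = 27; demand is the short side, so Q = 27 trades at P = 199.
CS is the triangle under demand above 199: (1/2)(27)(226 - 199) = 364.5.

364.50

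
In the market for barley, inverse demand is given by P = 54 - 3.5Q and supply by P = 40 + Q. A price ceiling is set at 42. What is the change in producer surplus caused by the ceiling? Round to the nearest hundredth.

-2.84

Free-market equilibrium: 54 - 3.5Q = 40 + Q gives Q* = 3.1111, P* = 43.1111.
At the ceiling price 42, quantity supplied is (42 - 40)/1 = 2; supply is the short side, so Q = 2 trades at P = 42.
PS goes from (1/2)(3.1111)(3.1111) = 4.8395 to 2 (computed as (42 - 40)(2) - (1/2)(1)(2)^2), a change of -2.8395.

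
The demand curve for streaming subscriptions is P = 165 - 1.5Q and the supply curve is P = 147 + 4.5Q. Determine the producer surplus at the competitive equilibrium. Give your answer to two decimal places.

20.25

Set 165 - 1.5Q = 147 + 4.5Q, which gives 18 = 6Q, so Q* = 3 and P* = 165 - 1.5(3) = 160.5.
Producer surplus is the triangle above supply below P*: (1/2)(3)(160.5 - 147) = (1/2)(3)(13.5) = 20.25.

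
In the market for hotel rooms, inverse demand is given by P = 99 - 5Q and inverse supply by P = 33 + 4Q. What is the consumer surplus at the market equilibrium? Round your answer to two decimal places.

Set 99 - 5Q = 33 + 4Q, which gives 66 = 9Q, so Q* = 7.3333 and P* = 99 - 5(7.3333) = 62.3333.
Consumer surplus is the triangle under demand above P*: (1/2)(7.3333)(99 - 62.3333) = (1/2)(7.3333)(36.6667) = 134.4444.

134.44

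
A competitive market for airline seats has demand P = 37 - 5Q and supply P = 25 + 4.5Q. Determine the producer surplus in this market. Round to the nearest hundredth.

Setting demand equal to supply, 12 = 9.5Q, so Q* = 1.2632 and P* = 30.6842.
The supply curve's price intercept is 25, so PS = (1/2)(Q*)(P* - 25) = (1/2)(1.2632)(5.6842) = 3.59.

3.59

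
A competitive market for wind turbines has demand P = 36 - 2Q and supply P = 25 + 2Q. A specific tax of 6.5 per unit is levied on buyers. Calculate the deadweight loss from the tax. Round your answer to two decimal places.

Pre-tax equilibrium: 36 - 2Q = 25 + 2Q gives Q* = 2.75, P* = 30.5.
With the tax, buyers' net willingness to pay falls by 6.5: (36 - 6.5) - 2Q = 25 + 2Q, so Q_t = 1.125. Buyers pay P_b = 33.75; sellers receive P_s = P_b - 6.5 = 27.25.
The welfare triangle lost has base Q* - Q_t = 1.625 and height t = 6.5, so DWL = (1/2)(1.625)(6.5) = 5.2812.

5.28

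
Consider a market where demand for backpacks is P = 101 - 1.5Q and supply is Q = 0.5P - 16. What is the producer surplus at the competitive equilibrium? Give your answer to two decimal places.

Rewriting supply in inverse form: P = 32 + 2Q.
Setting demand equal to supply, 69 = 3.5Q, so Q* = 19.7143 and P* = 71.4286.
PS is the area between P* and the supply curve from 0 to Q*: (1/2)(19.7143)(39.4286) = 388.6531.

388.65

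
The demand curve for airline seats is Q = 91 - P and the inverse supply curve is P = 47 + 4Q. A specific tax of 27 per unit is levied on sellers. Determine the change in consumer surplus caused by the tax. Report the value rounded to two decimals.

Rewriting demand in inverse form: P = 91 - Q.
Pre-tax equilibrium: 91 - Q = 47 + 4Q gives Q* = 8.8, P* = 82.2.
With the tax, sellers need 27 more per unit: 91 - Q = 47 + 4Q + 27, so Q_t = 3.4. Buyers pay P_b = 87.6; sellers receive P_s = P_b - 27 = 60.6.
Consumers lose the trapezoid between P* and P_b out to Q_t plus the triangle from Q_t to Q*: change in CS = 5.78 - 38.72 = -32.94.

-32.94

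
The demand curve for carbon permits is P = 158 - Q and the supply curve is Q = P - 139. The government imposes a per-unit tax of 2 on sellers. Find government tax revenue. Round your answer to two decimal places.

17.00

Rewriting supply in inverse form: P = 139 + Q.
Without the tax, 158 - Q = 139 + Q so Q* = 9.5 and P* = 148.5.
With the tax, sellers need 2 more per unit: 158 - Q = 139 + Q + 2, so Q_t = 8.5. Buyers pay P_b = 149.5; sellers receive P_s = P_b - 2 = 147.5.
Tax revenue = t x Q_t = 2 x 8.5 = 17.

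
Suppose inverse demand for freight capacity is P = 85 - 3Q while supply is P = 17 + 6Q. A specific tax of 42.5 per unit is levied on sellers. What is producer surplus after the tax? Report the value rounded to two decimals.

24.08

Without the tax, 85 - 3Q = 17 + 6Q so Q* = 7.5556 and P* = 62.3333.
A tax on sellers shifts supply up by 42.5: 85 - 3Q = 17 + 6Q + 42.5, so Q_t = 2.8333. Buyers pay P_b = 76.5; sellers receive P_s = P_b - 42.5 = 34.
Producer surplus is the triangle above supply below P_s: (1/2)(2.8333)(34 - 17) = 24.0833.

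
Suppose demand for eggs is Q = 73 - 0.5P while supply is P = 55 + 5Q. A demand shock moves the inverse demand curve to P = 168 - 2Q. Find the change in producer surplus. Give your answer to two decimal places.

Rewriting demand in inverse form: P = 146 - 2Q.
Initial equilibrium: Q_0 = 13, P_0 = 120; CS_0 = (1/2)(13)(26) = 169, PS_0 = (1/2)(13)(65) = 422.5.
New equilibrium: 168 - 2Q = 55 + 5Q gives Q_1 = 16.1429, P_1 = 135.7143; CS_1 = 260.5918, PS_1 = 651.4796.
Change in producer surplus = 651.4796 - 422.5 = 228.9796.

228.98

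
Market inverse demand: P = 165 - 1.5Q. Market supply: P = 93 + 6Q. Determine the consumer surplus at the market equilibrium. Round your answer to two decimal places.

69.12

Setting demand equal to supply, 72 = 7.5Q, so Q* = 9.6 and P* = 150.6.
The demand choke price is 165, so CS = (1/2)(Q*)(165 - P*) = (1/2)(9.6)(14.4) = 69.12.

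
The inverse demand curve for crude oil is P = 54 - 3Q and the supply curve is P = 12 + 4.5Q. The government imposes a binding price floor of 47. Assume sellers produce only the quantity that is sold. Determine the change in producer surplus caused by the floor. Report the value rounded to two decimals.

-1.14

Free-market equilibrium: 54 - 3Q = 12 + 4.5Q gives Q* = 5.6, P* = 37.2.
At the floor price 47, quantity demanded is (54 - 47)/3 = 2.3333; demand is the short side, so Q = 2.3333 trades at P = 47.
PS goes from (1/2)(5.6)(25.2) = 70.56 to 69.4167 (computed as (47 - 12)(2.3333) - (1/2)(4.5)(2.3333)^2), a change of -1.1433.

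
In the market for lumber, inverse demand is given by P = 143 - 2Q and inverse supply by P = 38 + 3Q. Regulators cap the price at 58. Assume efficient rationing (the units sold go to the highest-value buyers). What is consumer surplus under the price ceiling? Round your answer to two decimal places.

522.22

Free-market equilibrium: 143 - 2Q = 38 + 3Q gives Q* = 21, P* = 101.
At the ceiling price 58, quantity supplied is (58 - 38)/3 = 6.6667; supply is the short side, so Q = 6.6667 trades at P = 58.
The demand price at Q = 6.6667 is 129.6667. CS is the trapezoid between demand and 58 over [0, 6.6667]: (1/2)[(143 - 58) + (129.6667 - 58)](6.6667) = 522.2222.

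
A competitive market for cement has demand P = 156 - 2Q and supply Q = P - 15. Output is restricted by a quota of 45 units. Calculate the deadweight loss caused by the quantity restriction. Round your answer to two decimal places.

Rewriting supply in inverse form: P = 15 + Q.
Without the quota, 156 - 2Q = 15 + Q gives Q* = 47.
At Q = 45 the demand price is 156 - 2(45) = 66 and the supply price is 15 + (45) = 60.
Deadweight loss is the triangle between the curves from 45 to 47: (1/2)(66 - 60)(47 - 45) = 6.

6.00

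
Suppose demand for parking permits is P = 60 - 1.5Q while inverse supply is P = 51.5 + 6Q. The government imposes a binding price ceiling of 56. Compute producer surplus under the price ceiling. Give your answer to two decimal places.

1.69

Without the control, 60 - 1.5Q = 51.5 + 6Q so Q* = 1.1333 and P* = 58.3.
At the ceiling price 56, quantity supplied is (56 - 51.5)/6 = 0.75; supply is the short side, so Q = 0.75 trades at P = 56.
PS is the triangle above supply below 56: (1/2)(0.75)(56 - 51.5) = 1.6875.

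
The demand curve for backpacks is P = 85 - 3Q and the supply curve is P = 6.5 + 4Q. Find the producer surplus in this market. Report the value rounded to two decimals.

251.52

Setting demand equal to supply, 78.5 = 7Q, so Q* = 11.2143 and P* = 51.3571.
Producer surplus is the triangle above supply below P*: (1/2)(11.2143)(51.3571 - 6.5) = (1/2)(11.2143)(44.8571) = 251.5204.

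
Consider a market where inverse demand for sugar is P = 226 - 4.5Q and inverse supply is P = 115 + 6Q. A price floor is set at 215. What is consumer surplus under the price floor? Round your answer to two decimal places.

Without the control, 226 - 4.5Q = 115 + 6Q so Q* = 10.5714 and P* = 178.4286.
At the floor price 215, quantity demanded is (226 - 215)/4.5 = 2.4444; demand is the short side, so Q = 2.4444 trades at P = 215.
CS is the triangle under demand above 215: (1/2)(2.4444)(226 - 215) = 13.4444.

13.44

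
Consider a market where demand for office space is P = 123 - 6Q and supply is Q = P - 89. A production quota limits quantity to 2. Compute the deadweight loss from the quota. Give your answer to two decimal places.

28.57

Rewriting supply in inverse form: P = 89 + Q.
Unrestricted equilibrium: Q* = (123 - 89)/(6 + 1) = 4.8571.
At Q = 2 the demand price is 123 - 6(2) = 111 and the supply price is 89 + (2) = 91.
DWL = (1/2)(gap between curves at 2) x (Q* - 2) = (1/2)(20)(2.8571) = 28.5714.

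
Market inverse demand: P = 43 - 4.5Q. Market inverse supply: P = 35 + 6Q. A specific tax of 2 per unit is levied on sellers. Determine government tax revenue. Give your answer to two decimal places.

1.14

Without the tax, 43 - 4.5Q = 35 + 6Q so Q* = 0.7619 and P* = 39.5714.
With the tax, sellers need 2 more per unit: 43 - 4.5Q = 35 + 6Q + 2, so Q_t = 0.5714. Buyers pay P_b = 40.4286; sellers receive P_s = P_b - 2 = 38.4286.
Tax revenue = t x Q_t = 2 x 0.5714 = 1.1429.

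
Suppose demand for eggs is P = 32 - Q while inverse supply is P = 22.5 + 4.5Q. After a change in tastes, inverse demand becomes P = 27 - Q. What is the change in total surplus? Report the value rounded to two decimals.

-6.36

Initial equilibrium: Q_0 = 1.7273, P_0 = 30.2727; CS_0 = (1/2)(1.7273)(1.7273) = 1.4917, PS_0 = (1/2)(1.7273)(7.7727) = 6.7128.
New equilibrium: 27 - Q = 22.5 + 4.5Q gives Q_1 = 0.8182, P_1 = 26.1818; CS_1 = 0.3347, PS_1 = 1.5062.
Change in total surplus = (0.3347 + 1.5062) - (1.4917 + 6.7128) = -6.3636.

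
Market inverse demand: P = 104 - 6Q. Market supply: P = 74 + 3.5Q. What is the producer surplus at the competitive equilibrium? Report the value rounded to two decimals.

17.45

Setting demand equal to supply, 30 = 9.5Q, so Q* = 3.1579 and P* = 85.0526.
The supply curve's price intercept is 74, so PS = (1/2)(Q*)(P* - 74) = (1/2)(3.1579)(11.0526) = 17.4515.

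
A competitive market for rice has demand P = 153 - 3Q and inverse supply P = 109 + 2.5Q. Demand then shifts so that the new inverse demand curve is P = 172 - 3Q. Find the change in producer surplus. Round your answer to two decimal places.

84.01

Initial equilibrium: Q_0 = 8, P_0 = 129; CS_0 = (1/2)(8)(24) = 96, PS_0 = (1/2)(8)(20) = 80.
New equilibrium: 172 - 3Q = 109 + 2.5Q gives Q_1 = 11.4545, P_1 = 137.6364; CS_1 = 196.8099, PS_1 = 164.0083.
Change in producer surplus = 164.0083 - 80 = 84.0083.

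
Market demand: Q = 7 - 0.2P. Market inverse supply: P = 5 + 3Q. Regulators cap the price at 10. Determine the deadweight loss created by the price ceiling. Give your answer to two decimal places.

17.36

Rewriting demand in inverse form: P = 35 - 5Q.
Without the control, 35 - 5Q = 5 + 3Q so Q* = 3.75 and P* = 16.25.
At P = 10, sellers supply (10 - 5)/3 = 1.6667 while buyers want more, so the quantity traded is 1.6667 at price 10.
At Q = 1.6667 the demand price is 26.6667 and the supply price is 10. Deadweight loss is the triangle between the curves from 1.6667 to 3.75: (1/2)(26.6667 - 10)(3.75 - 1.6667) = 17.3611.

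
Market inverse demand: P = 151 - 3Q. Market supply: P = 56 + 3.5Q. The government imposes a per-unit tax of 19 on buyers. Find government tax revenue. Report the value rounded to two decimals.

Pre-tax equilibrium: 151 - 3Q = 56 + 3.5Q gives Q* = 14.6154, P* = 107.1538.
With the tax, buyers' net willingness to pay falls by 19: (151 - 19) - 3Q = 56 + 3.5Q, so Q_t = 11.6923. Buyers pay P_b = 115.9231; sellers receive P_s = P_b - 19 = 96.9231.
Revenue is the tax times quantity traded: 19 x 11.6923 = 222.1538.

222.15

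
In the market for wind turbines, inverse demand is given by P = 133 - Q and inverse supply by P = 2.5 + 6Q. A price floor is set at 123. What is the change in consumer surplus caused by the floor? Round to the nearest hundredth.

-123.78

Without the control, 133 - Q = 2.5 + 6Q so Q* = 18.6429 and P* = 114.3571.
At P = 123, buyers demand (133 - 123)/1 = 10 while sellers would supply more, so the quantity traded is 10 at price 123.
CS goes from (1/2)(18.6429)(18.6429) = 173.7781 to 50 (computed as (133 - 123)(10) - (1/2)(1)(10)^2), a change of -123.7781.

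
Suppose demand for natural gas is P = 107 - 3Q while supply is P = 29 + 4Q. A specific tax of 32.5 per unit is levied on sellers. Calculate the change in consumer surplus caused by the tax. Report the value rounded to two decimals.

-122.87

Pre-tax equilibrium: 107 - 3Q = 29 + 4Q gives Q* = 11.1429, P* = 73.5714.
With the tax, sellers need 32.5 more per unit: 107 - 3Q = 29 + 4Q + 32.5, so Q_t = 6.5. Buyers pay P_b = 87.5; sellers receive P_s = P_b - 32.5 = 55.
CS falls from (1/2)(11.1429)(33.4286) = 186.2449 to (1/2)(6.5)(19.5) = 63.375, a change of -122.8699.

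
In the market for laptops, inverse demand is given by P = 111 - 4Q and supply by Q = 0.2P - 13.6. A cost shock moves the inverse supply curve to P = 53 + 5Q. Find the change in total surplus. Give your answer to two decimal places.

Rewriting supply in inverse form: P = 68 + 5Q.
Initial equilibrium: Q_0 = 4.7778, P_0 = 91.8889; CS_0 = (1/2)(4.7778)(19.1111) = 45.6543, PS_0 = (1/2)(4.7778)(23.8889) = 57.0679.
New equilibrium: 111 - 4Q = 53 + 5Q gives Q_1 = 6.4444, P_1 = 85.2222; CS_1 = 83.0617, PS_1 = 103.8272.
Change in total surplus = (83.0617 + 103.8272) - (45.6543 + 57.0679) = 84.1667.

84.17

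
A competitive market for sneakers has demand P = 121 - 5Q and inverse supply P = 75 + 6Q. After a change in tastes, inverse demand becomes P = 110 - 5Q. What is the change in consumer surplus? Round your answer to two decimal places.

-18.41

Initial equilibrium: Q_0 = 4.1818, P_0 = 100.0909; CS_0 = (1/2)(4.1818)(20.9091) = 43.719, PS_0 = (1/2)(4.1818)(25.0909) = 52.4628.
New equilibrium: 110 - 5Q = 75 + 6Q gives Q_1 = 3.1818, P_1 = 94.0909; CS_1 = 25.3099, PS_1 = 30.3719.
Change in consumer surplus = 25.3099 - 43.719 = -18.4091.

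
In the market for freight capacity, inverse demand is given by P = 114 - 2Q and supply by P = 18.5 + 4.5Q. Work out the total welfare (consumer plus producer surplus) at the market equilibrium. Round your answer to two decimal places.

Setting demand equal to supply, 95.5 = 6.5Q, so Q* = 14.6923 and P* = 84.6154.
Total surplus is the full triangle between the curves from 0 to Q*: (1/2)(14.6923)(114 - 18.5) = 701.5577.

701.56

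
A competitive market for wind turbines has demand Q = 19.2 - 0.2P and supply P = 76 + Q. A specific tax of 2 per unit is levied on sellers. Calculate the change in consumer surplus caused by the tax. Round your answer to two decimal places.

-5.28

Rewriting demand in inverse form: P = 96 - 5Q.
Pre-tax equilibrium: 96 - 5Q = 76 + Q gives Q* = 3.3333, P* = 79.3333.
A tax on sellers shifts supply up by 2: 96 - 5Q = 76 + Q + 2, so Q_t = 3. Buyers pay P_b = 81; sellers receive P_s = P_b - 2 = 79.
Consumers lose the trapezoid between P* and P_b out to Q_t plus the triangle from Q_t to Q*: change in CS = 22.5 - 27.7778 = -5.2778.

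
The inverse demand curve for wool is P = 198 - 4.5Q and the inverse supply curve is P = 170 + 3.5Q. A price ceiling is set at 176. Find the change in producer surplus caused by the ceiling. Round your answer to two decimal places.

Free-market equilibrium: 198 - 4.5Q = 170 + 3.5Q gives Q* = 3.5, P* = 182.25.
At the ceiling price 176, quantity supplied is (176 - 170)/3.5 = 1.7143; supply is the short side, so Q = 1.7143 trades at P = 176.
PS goes from (1/2)(3.5)(12.25) = 21.4375 to 5.1429 (computed as (176 - 170)(1.7143) - (1/2)(3.5)(1.7143)^2), a change of -16.2946.

-16.29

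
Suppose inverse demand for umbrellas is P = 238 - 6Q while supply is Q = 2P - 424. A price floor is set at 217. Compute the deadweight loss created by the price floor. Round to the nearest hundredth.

0.81

Rewriting supply in inverse form: P = 212 + 0.5Q.
Free-market equilibrium: 238 - 6Q = 212 + 0.5Q gives Q* = 4, P* = 214.
At the floor price 217, quantity demanded is (238 - 217)/6 = 3.5; demand is the short side, so Q = 3.5 trades at P = 217.
The lost-trades triangle has base Q* - 3.5 = 0.5 and height equal to the gap between the curves at Q = 3.5, which is 217 - 213.75 = 3.25. DWL = (1/2)(0.5)(3.25) = 0.8125.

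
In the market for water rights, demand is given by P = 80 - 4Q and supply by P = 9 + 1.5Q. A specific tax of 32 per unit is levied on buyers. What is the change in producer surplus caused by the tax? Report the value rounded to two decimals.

-87.27

Pre-tax equilibrium: 80 - 4Q = 9 + 1.5Q gives Q* = 12.9091, P* = 28.3636.
With the tax, buyers' net willingness to pay falls by 32: (80 - 32) - 4Q = 9 + 1.5Q, so Q_t = 7.0909. Buyers pay P_b = 51.6364; sellers receive P_s = P_b - 32 = 19.6364.
Producers lose the trapezoid between P_s and P* out to Q_t plus the triangle from Q_t to Q*: change in PS = 37.7107 - 124.9835 = -87.2727.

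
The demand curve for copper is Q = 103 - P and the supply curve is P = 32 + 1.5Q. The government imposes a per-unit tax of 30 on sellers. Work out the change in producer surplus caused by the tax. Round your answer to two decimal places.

-403.20

Rewriting demand in inverse form: P = 103 - Q.
Without the tax, 103 - Q = 32 + 1.5Q so Q* = 28.4 and P* = 74.6.
With the tax, sellers need 30 more per unit: 103 - Q = 32 + 1.5Q + 30, so Q_t = 16.4. Buyers pay P_b = 86.6; sellers receive P_s = P_b - 30 = 56.6.
PS falls from (1/2)(28.4)(42.6) = 604.92 to (1/2)(16.4)(24.6) = 201.72, a change of -403.2.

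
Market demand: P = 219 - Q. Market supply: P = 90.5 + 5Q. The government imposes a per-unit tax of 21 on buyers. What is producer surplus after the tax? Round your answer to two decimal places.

802.52

Pre-tax equilibrium: 219 - Q = 90.5 + 5Q gives Q* = 21.4167, P* = 197.5833.
A tax on buyers shifts demand down by 21: (219 - 21) - Q = 90.5 + 5Q, so Q_t = 17.9167. Buyers pay P_b = 201.0833; sellers receive P_s = P_b - 21 = 180.0833.
Producer surplus is the triangle above supply below P_s: (1/2)(17.9167)(180.0833 - 90.5) = 802.5174.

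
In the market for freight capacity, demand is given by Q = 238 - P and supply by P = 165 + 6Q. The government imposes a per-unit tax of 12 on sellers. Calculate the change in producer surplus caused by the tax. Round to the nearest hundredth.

Rewriting demand in inverse form: P = 238 - Q.
Without the tax, 238 - Q = 165 + 6Q so Q* = 10.4286 and P* = 227.5714.
With the tax, sellers need 12 more per unit: 238 - Q = 165 + 6Q + 12, so Q_t = 8.7143. Buyers pay P_b = 229.2857; sellers receive P_s = P_b - 12 = 217.2857.
Producers lose the trapezoid between P_s and P* out to Q_t plus the triangle from Q_t to Q*: change in PS = 227.8163 - 326.2653 = -98.449.

-98.45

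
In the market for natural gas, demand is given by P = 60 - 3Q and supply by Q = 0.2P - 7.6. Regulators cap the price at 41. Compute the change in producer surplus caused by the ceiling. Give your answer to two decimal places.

Rewriting supply in inverse form: P = 38 + 5Q.
Without the control, 60 - 3Q = 38 + 5Q so Q* = 2.75 and P* = 51.75.
At the ceiling price 41, quantity supplied is (41 - 38)/5 = 0.6; supply is the short side, so Q = 0.6 trades at P = 41.
PS goes from (1/2)(2.75)(13.75) = 18.9062 to 0.9 (computed as (41 - 38)(0.6) - (1/2)(5)(0.6)^2), a change of -18.0063.

-18.01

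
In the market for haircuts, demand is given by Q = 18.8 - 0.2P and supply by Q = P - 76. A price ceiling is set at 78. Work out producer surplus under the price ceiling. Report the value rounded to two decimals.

2.00

Rewriting demand in inverse form: P = 94 - 5Q.
Rewriting supply in inverse form: P = 76 + Q.
Without the control, 94 - 5Q = 76 + Q so Q* = 3 and P* = 79.
At the ceiling price 78, quantity supplied is (78 - 76)/1 = 2; supply is the short side, so Q = 2 trades at P = 78.
PS is the triangle above supply below 78: (1/2)(2)(78 - 76) = 2.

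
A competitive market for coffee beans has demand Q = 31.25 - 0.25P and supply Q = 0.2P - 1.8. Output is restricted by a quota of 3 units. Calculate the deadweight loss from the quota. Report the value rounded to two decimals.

440.06

Rewriting demand in inverse form: P = 125 - 4Q.
Rewriting supply in inverse form: P = 9 + 5Q.
Without the quota, 125 - 4Q = 9 + 5Q gives Q* = 12.8889.
At Q = 3 the demand price is 125 - 4(3) = 113 and the supply price is 9 + 5(3) = 24.
DWL = (1/2)(gap between curves at 3) x (Q* - 3) = (1/2)(89)(9.8889) = 440.0556.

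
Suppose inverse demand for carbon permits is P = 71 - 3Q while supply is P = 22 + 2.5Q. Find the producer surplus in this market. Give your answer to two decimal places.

Set 71 - 3Q = 22 + 2.5Q, which gives 49 = 5.5Q, so Q* = 8.9091 and P* = 71 - 3(8.9091) = 44.2727.
PS is the area between P* and the supply curve from 0 to Q*: (1/2)(8.9091)(22.2727) = 99.2149.

99.21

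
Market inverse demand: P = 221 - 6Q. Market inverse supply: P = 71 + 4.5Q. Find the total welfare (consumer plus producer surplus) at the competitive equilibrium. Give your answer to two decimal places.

Setting demand equal to supply, 150 = 10.5Q, so Q* = 14.2857 and P* = 135.2857.
CS = (1/2)(14.2857)(85.7143) = 612.2449 and PS = (1/2)(14.2857)(64.2857) = 459.1837, so total surplus = 1071.4286.

1071.43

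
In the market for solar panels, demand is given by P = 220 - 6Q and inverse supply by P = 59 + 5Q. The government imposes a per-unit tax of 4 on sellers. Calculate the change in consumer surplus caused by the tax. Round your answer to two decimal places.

-31.54

Pre-tax equilibrium: 220 - 6Q = 59 + 5Q gives Q* = 14.6364, P* = 132.1818.
With the tax, sellers need 4 more per unit: 220 - 6Q = 59 + 5Q + 4, so Q_t = 14.2727. Buyers pay P_b = 134.3636; sellers receive P_s = P_b - 4 = 130.3636.
CS falls from (1/2)(14.6364)(87.8182) = 642.6694 to (1/2)(14.2727)(85.6364) = 611.1322, a change of -31.5372.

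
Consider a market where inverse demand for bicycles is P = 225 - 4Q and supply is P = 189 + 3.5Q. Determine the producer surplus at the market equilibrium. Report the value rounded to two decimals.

40.32

Setting demand equal to supply, 36 = 7.5Q, so Q* = 4.8 and P* = 205.8.
PS is the area between P* and the supply curve from 0 to Q*: (1/2)(4.8)(16.8) = 40.32.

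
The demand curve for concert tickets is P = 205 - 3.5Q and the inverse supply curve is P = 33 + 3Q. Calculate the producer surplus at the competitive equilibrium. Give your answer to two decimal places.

1050.32

Equilibrium: 205 - 3.5Q = 33 + 3Q, so Q* = 26.4615 and P* = 112.3846.
The supply curve's price intercept is 33, so PS = (1/2)(Q*)(P* - 33) = (1/2)(26.4615)(79.3846) = 1050.3195.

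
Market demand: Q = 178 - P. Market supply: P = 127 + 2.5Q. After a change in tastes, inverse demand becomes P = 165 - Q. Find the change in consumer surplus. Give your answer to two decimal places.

-47.22

Rewriting demand in inverse form: P = 178 - Q.
Initial equilibrium: Q_0 = 14.5714, P_0 = 163.4286; CS_0 = (1/2)(14.5714)(14.5714) = 106.1633, PS_0 = (1/2)(14.5714)(36.4286) = 265.4082.
New equilibrium: 165 - Q = 127 + 2.5Q gives Q_1 = 10.8571, P_1 = 154.1429; CS_1 = 58.9388, PS_1 = 147.3469.
Change in consumer surplus = 58.9388 - 106.1633 = -47.2245.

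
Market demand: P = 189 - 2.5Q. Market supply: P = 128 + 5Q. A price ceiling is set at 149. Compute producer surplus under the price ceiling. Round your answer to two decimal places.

44.10

Free-market equilibrium: 189 - 2.5Q = 128 + 5Q gives Q* = 8.1333, P* = 168.6667.
At the ceiling price 149, quantity supplied is (149 - 128)/5 = 4.2; supply is the short side, so Q = 4.2 trades at P = 149.
PS is the triangle above supply below 149: (1/2)(4.2)(149 - 128) = 44.1.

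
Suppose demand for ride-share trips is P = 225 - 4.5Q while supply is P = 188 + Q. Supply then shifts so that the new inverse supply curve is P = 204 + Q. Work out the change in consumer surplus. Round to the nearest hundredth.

Initial equilibrium: Q_0 = 6.7273, P_0 = 194.7273; CS_0 = (1/2)(6.7273)(30.2727) = 101.8264, PS_0 = (1/2)(6.7273)(6.7273) = 22.6281.
New equilibrium: 225 - 4.5Q = 204 + Q gives Q_1 = 3.8182, P_1 = 207.8182; CS_1 = 32.8017, PS_1 = 7.2893.
Change in consumer surplus = 32.8017 - 101.8264 = -69.0248.

-69.02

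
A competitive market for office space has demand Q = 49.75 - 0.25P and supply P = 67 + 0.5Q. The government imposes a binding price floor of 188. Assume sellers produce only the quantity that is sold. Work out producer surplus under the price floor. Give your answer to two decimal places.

330.86

Rewriting demand in inverse form: P = 199 - 4Q.
Without the control, 199 - 4Q = 67 + 0.5Q so Q* = 29.3333 and P* = 81.6667.
At P = 188, buyers demand (199 - 188)/4 = 2.75 while sellers would supply more, so the quantity traded is 2.75 at price 188.
The supply price at Q = 2.75 is 68.375. PS is the trapezoid between 188 and supply over [0, 2.75]: (1/2)[(188 - 67) + (188 - 68.375)](2.75) = 330.8594.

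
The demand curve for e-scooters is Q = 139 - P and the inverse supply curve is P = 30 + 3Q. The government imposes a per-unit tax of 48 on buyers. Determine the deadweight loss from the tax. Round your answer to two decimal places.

Rewriting demand in inverse form: P = 139 - Q.
Without the tax, 139 - Q = 30 + 3Q so Q* = 27.25 and P* = 111.75.
With the tax, buyers' net willingness to pay falls by 48: (139 - 48) - Q = 30 + 3Q, so Q_t = 15.25. Buyers pay P_b = 123.75; sellers receive P_s = P_b - 48 = 75.75.
The welfare triangle lost has base Q* - Q_t = 12 and height t = 48, so DWL = (1/2)(12)(48) = 288.

288.00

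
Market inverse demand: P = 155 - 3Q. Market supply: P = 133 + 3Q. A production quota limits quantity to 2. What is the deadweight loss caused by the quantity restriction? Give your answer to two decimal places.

Unrestricted equilibrium: Q* = (155 - 133)/(3 + 3) = 3.6667.
At Q = 2 the demand price is 155 - 3(2) = 149 and the supply price is 133 + 3(2) = 139.
Deadweight loss is the triangle between the curves from 2 to 3.6667: (1/2)(149 - 139)(3.6667 - 2) = 8.3333.

8.33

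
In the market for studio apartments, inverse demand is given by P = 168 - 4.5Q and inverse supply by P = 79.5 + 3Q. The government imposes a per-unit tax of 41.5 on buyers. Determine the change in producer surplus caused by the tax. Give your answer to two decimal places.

-149.95

Without the tax, 168 - 4.5Q = 79.5 + 3Q so Q* = 11.8 and P* = 114.9.
A tax on buyers shifts demand down by 41.5: (168 - 41.5) - 4.5Q = 79.5 + 3Q, so Q_t = 6.2667. Buyers pay P_b = 139.8; sellers receive P_s = P_b - 41.5 = 98.3.
PS falls from (1/2)(11.8)(35.4) = 208.86 to (1/2)(6.2667)(18.8) = 58.9067, a change of -149.9533.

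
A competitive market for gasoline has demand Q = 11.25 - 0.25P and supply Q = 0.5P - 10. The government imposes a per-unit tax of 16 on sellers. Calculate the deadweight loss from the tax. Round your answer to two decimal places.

21.33

Rewriting demand in inverse form: P = 45 - 4Q.
Rewriting supply in inverse form: P = 20 + 2Q.
Pre-tax equilibrium: 45 - 4Q = 20 + 2Q gives Q* = 4.1667, P* = 28.3333.
With the tax, sellers need 16 more per unit: 45 - 4Q = 20 + 2Q + 16, so Q_t = 1.5. Buyers pay P_b = 39; sellers receive P_s = P_b - 16 = 23.
Deadweight loss is the triangle between the curves from Q_t to Q*: (1/2)(4.1667 - 1.5)(16) = 21.3333.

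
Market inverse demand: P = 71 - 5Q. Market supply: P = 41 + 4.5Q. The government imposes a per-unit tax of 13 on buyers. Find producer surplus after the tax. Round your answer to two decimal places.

Without the tax, 71 - 5Q = 41 + 4.5Q so Q* = 3.1579 and P* = 55.2105.
A tax on buyers shifts demand down by 13: (71 - 13) - 5Q = 41 + 4.5Q, so Q_t = 1.7895. Buyers pay P_b = 62.0526; sellers receive P_s = P_b - 13 = 49.0526.
Producer surplus is the triangle above supply below P_s: (1/2)(1.7895)(49.0526 - 41) = 7.205.

7.20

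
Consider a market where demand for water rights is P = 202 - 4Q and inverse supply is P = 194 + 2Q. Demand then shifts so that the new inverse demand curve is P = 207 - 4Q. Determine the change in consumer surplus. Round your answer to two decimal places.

5.83

Initial equilibrium: Q_0 = 1.3333, P_0 = 196.6667; CS_0 = (1/2)(1.3333)(5.3333) = 3.5556, PS_0 = (1/2)(1.3333)(2.6667) = 1.7778.
New equilibrium: 207 - 4Q = 194 + 2Q gives Q_1 = 2.1667, P_1 = 198.3333; CS_1 = 9.3889, PS_1 = 4.6944.
Change in consumer surplus = 9.3889 - 3.5556 = 5.8333.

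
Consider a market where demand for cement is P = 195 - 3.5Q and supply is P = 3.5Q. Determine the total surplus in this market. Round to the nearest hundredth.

Set 195 - 3.5Q = 3.5Q, which gives 195 = 7Q, so Q* = 27.8571 and P* = 195 - 3.5(27.8571) = 97.5.
CS = (1/2)(27.8571)(97.5) = 1358.0357 and PS = (1/2)(27.8571)(97.5) = 1358.0357, so total surplus = 2716.0714.

2716.07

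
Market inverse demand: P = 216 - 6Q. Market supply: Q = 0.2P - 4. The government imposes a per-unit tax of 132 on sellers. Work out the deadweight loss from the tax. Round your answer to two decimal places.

Rewriting supply in inverse form: P = 20 + 5Q.
Without the tax, 216 - 6Q = 20 + 5Q so Q* = 17.8182 and P* = 109.0909.
A tax on sellers shifts supply up by 132: 216 - 6Q = 20 + 5Q + 132, so Q_t = 5.8182. Buyers pay P_b = 181.0909; sellers receive P_s = P_b - 132 = 49.0909.
The welfare triangle lost has base Q* - Q_t = 12 and height t = 132, so DWL = (1/2)(12)(132) = 792.

792.00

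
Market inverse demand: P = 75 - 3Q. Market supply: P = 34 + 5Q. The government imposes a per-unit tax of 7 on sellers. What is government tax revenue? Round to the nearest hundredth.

Without the tax, 75 - 3Q = 34 + 5Q so Q* = 5.125 and P* = 59.625.
A tax on sellers shifts supply up by 7: 75 - 3Q = 34 + 5Q + 7, so Q_t = 4.25. Buyers pay P_b = 62.25; sellers receive P_s = P_b - 7 = 55.25.
Tax revenue = t x Q_t = 7 x 4.25 = 29.75.

29.75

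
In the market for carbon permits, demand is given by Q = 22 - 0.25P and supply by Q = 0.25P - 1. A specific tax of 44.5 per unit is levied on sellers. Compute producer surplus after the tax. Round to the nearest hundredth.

48.76

Rewriting demand in inverse form: P = 88 - 4Q.
Rewriting supply in inverse form: P = 4 + 4Q.
Without the tax, 88 - 4Q = 4 + 4Q so Q* = 10.5 and P* = 46.
With the tax, sellers need 44.5 more per unit: 88 - 4Q = 4 + 4Q + 44.5, so Q_t = 4.9375. Buyers pay P_b = 68.25; sellers receive P_s = P_b - 44.5 = 23.75.
PS = (1/2)(Q_t)(P_s - 4) = (1/2)(4.9375)(19.75) = 48.7578.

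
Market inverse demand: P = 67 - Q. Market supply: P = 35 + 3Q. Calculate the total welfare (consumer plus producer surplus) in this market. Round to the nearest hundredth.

Setting demand equal to supply, 32 = 4Q, so Q* = 8 and P* = 59.
Total surplus is the full triangle between the curves from 0 to Q*: (1/2)(8)(67 - 35) = 128.

128.00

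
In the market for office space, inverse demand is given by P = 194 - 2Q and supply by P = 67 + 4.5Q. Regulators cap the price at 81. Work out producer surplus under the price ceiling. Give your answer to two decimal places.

Free-market equilibrium: 194 - 2Q = 67 + 4.5Q gives Q* = 19.5385, P* = 154.9231.
At P = 81, sellers supply (81 - 67)/4.5 = 3.1111 while buyers want more, so the quantity traded is 3.1111 at price 81.
PS is the triangle above supply below 81: (1/2)(3.1111)(81 - 67) = 21.7778.

21.78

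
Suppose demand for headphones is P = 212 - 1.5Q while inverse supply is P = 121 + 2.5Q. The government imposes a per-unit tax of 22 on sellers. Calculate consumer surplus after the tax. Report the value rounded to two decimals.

223.17

Pre-tax equilibrium: 212 - 1.5Q = 121 + 2.5Q gives Q* = 22.75, P* = 177.875.
A tax on sellers shifts supply up by 22: 212 - 1.5Q = 121 + 2.5Q + 22, so Q_t = 17.25. Buyers pay P_b = 186.125; sellers receive P_s = P_b - 22 = 164.125.
Consumer surplus is the triangle under demand above P_b: (1/2)(17.25)(212 - 186.125) = 223.1719.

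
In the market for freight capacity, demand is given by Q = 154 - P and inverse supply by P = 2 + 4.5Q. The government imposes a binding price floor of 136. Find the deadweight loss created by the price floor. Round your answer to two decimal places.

255.36

Rewriting demand in inverse form: P = 154 - Q.
Without the control, 154 - Q = 2 + 4.5Q so Q* = 27.6364 and P* = 126.3636.
At the floor price 136, quantity demanded is (154 - 136)/1 = 18; demand is the short side, so Q = 18 trades at P = 136.
The lost-trades triangle has base Q* - 18 = 9.6364 and height equal to the gap between the curves at Q = 18, which is 136 - 83 = 53. DWL = (1/2)(9.6364)(53) = 255.3636.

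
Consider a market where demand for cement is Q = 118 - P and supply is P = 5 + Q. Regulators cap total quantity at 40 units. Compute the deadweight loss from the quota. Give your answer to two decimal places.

272.25

Rewriting demand in inverse form: P = 118 - Q.
Unrestricted equilibrium: Q* = (118 - 5)/(1 + 1) = 56.5.
At Q = 40 the demand price is 118 - (40) = 78 and the supply price is 5 + (40) = 45.
DWL = (1/2)(gap between curves at 40) x (Q* - 40) = (1/2)(33)(16.5) = 272.25.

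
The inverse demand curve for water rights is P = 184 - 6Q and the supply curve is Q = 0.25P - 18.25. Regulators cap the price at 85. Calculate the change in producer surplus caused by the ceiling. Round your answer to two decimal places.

-228.42

Rewriting supply in inverse form: P = 73 + 4Q.
Without the control, 184 - 6Q = 73 + 4Q so Q* = 11.1 and P* = 117.4.
At P = 85, sellers supply (85 - 73)/4 = 3 while buyers want more, so the quantity traded is 3 at price 85.
PS goes from (1/2)(11.1)(44.4) = 246.42 to 18 (computed as (85 - 73)(3) - (1/2)(4)(3)^2), a change of -228.42.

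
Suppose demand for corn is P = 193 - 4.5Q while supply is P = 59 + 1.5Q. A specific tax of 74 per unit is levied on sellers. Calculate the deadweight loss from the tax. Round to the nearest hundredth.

Pre-tax equilibrium: 193 - 4.5Q = 59 + 1.5Q gives Q* = 22.3333, P* = 92.5.
A tax on sellers shifts supply up by 74: 193 - 4.5Q = 59 + 1.5Q + 74, so Q_t = 10. Buyers pay P_b = 148; sellers receive P_s = P_b - 74 = 74.
The welfare triangle lost has base Q* - Q_t = 12.3333 and height t = 74, so DWL = (1/2)(12.3333)(74) = 456.3333.

456.33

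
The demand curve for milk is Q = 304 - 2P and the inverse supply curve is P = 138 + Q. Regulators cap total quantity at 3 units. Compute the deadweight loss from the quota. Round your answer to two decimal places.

30.08

Rewriting demand in inverse form: P = 152 - 0.5Q.
Without the quota, 152 - 0.5Q = 138 + Q gives Q* = 9.3333.
At Q = 3 the demand price is 152 - 0.5(3) = 150.5 and the supply price is 138 + (3) = 141.
Deadweight loss is the triangle between the curves from 3 to 9.3333: (1/2)(150.5 - 141)(9.3333 - 3) = 30.0833.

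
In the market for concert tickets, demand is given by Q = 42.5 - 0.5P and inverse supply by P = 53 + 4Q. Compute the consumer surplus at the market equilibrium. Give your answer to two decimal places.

28.44

Rewriting demand in inverse form: P = 85 - 2Q.
Equilibrium: 85 - 2Q = 53 + 4Q, so Q* = 5.3333 and P* = 74.3333.
Consumer surplus is the triangle under demand above P*: (1/2)(5.3333)(85 - 74.3333) = (1/2)(5.3333)(10.6667) = 28.4444.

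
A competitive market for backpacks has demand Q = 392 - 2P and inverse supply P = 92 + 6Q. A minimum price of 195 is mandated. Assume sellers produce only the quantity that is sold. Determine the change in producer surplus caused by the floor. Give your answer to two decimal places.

Rewriting demand in inverse form: P = 196 - 0.5Q.
Free-market equilibrium: 196 - 0.5Q = 92 + 6Q gives Q* = 16, P* = 188.
At the floor price 195, quantity demanded is (196 - 195)/0.5 = 2; demand is the short side, so Q = 2 trades at P = 195.
PS goes from (1/2)(16)(96) = 768 to 194 (computed as (195 - 92)(2) - (1/2)(6)(2)^2), a change of -574.

-574.00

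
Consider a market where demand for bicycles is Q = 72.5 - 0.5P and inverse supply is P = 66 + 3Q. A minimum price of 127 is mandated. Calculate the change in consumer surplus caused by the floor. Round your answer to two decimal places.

-168.64

Rewriting demand in inverse form: P = 145 - 2Q.
Free-market equilibrium: 145 - 2Q = 66 + 3Q gives Q* = 15.8, P* = 113.4.
At the floor price 127, quantity demanded is (145 - 127)/2 = 9; demand is the short side, so Q = 9 trades at P = 127.
CS goes from (1/2)(15.8)(31.6) = 249.64 to 81 (computed as (145 - 127)(9) - (1/2)(2)(9)^2), a change of -168.64.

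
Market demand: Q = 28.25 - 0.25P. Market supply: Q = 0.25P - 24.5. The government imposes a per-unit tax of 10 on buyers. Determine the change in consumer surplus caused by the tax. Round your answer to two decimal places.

-6.25

Rewriting demand in inverse form: P = 113 - 4Q.
Rewriting supply in inverse form: P = 98 + 4Q.
Pre-tax equilibrium: 113 - 4Q = 98 + 4Q gives Q* = 1.875, P* = 105.5.
A tax on buyers shifts demand down by 10: (113 - 10) - 4Q = 98 + 4Q, so Q_t = 0.625. Buyers pay P_b = 110.5; sellers receive P_s = P_b - 10 = 100.5.
Consumers lose the trapezoid between P* and P_b out to Q_t plus the triangle from Q_t to Q*: change in CS = 0.7812 - 7.0312 = -6.25.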